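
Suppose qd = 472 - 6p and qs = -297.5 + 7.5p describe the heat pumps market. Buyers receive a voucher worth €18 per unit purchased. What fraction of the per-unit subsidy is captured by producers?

Producer share = 4/9

Pre-subsidy: 472 - 6p = -297.5 + 7.5p gives p* = 57, q* = 130.
With the rebate, buyers effectively pay pb = ps − 18, where ps is the price sellers receive.
Demand in terms of ps becomes qd = 472 − 6(ps − 18) = 580 - 6ps. Setting this equal to supply: 580 - 6ps = -297.5 + 7.5ps, so ps = 65.
Buyers pay pb = 65 − 18 = 47; q' = -297.5 + 7.5·65 = 190.
Buyers' price falls by p* − pb = 57 − 47 = 10; sellers' price rises by ps − p* = 65 − 57 = 8.
So producers capture 8/18 = 4/9 of each unit of subsidy.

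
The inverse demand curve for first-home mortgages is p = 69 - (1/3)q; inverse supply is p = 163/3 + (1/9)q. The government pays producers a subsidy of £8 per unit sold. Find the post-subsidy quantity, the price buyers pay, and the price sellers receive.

q' = 51; buyers pay £52; sellers receive £60

Pre-subsidy: 69 - (1/3)q = 163/3 + (1/9)q gives q* = 33 and p* = 58.
With the subsidy, sellers receive ps = pb + 8 for each unit, where pb is the price buyers pay.
On the curves, pb = 69 - (1/3)q and ps = 163/3 + (1/9)q; the wedge ps − pb = 8 gives 163/3 + (1/9)q − (69 - (1/3)q) = 8, so q' = 51.
Then pb = 69 − (1/3)·51 = 52 and ps = 163/3 + (1/9)·51 = 60.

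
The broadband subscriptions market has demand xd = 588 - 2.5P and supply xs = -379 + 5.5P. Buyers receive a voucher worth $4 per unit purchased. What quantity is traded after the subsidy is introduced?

Pre-subsidy: 588 - 2.5P = -379 + 5.5P gives P* = 120.875, x* = 285.8125.
With the rebate, buyers effectively pay Pb = Ps − 4, where Ps is the price sellers receive.
Demand in terms of Ps becomes xd = 588 − 2.5(Ps − 4) = 598 - 2.5Ps. Setting this equal to supply: 598 - 2.5Ps = -379 + 5.5Ps, so Ps = 122.125.
Buyers pay Pb = 122.125 − 4 = 118.125; x' = -379 + 5.5·122.125 = 292.6875.

x' = 292.6875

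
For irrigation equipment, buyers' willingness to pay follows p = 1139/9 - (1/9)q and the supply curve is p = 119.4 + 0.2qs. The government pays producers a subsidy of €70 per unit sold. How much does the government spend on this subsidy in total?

Pre-subsidy: 1139/9 - (1/9)q = 119.4 + 0.2q gives q* = 23 and p* = 124.
With the subsidy, sellers receive ps = pb + 70 for each unit, where pb is the price buyers pay.
On the curves, pb = 1139/9 - (1/9)q and ps = 119.4 + 0.2q; the wedge ps − pb = 70 gives 119.4 + 0.2q − (1139/9 - (1/9)q) = 70, so q' = 248.
Then pb = 1139/9 − (1/9)·248 = 99 and ps = 119.4 + 0.2·248 = 169.
Government outlay = subsidy × quantity = 70 × 248 = 17360.

Government cost = €17360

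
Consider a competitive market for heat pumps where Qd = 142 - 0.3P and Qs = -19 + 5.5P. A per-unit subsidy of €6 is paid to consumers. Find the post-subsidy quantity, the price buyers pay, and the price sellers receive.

Q' = 3926/29; buyers pay 640/29; sellers receive 814/29

Pre-subsidy: 142 - 0.3P = -19 + 5.5P gives P* = 805/29, Q* = 7753/58.
With the rebate, buyers effectively pay Pb = Ps − 6, where Ps is the price sellers receive.
Demand in terms of Ps becomes Qd = 142 − 0.3(Ps − 6) = 143.8 - 0.3Ps. Setting this equal to supply: 143.8 - 0.3Ps = -19 + 5.5Ps, so Ps = 814/29.
Buyers pay Pb = 814/29 − 6 = 640/29; Q' = -19 + 5.5·(814/29) = 3926/29.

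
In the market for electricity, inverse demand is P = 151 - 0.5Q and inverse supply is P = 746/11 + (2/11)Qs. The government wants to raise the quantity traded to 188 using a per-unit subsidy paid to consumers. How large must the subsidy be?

Required subsidy s = 45 per unit

At Q = 188, from the demand curve buyers pay Pb = 151 − 0.5·188 = 57; from the supply curve sellers need Ps = 746/11 + (2/11)·188 = 102.
The subsidy must fill the gap: s = Ps − Pb = 102 − 57 = 45.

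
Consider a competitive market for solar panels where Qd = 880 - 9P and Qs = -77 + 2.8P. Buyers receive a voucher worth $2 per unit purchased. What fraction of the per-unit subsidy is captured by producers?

Pre-subsidy: 880 - 9P = -77 + 2.8P gives P* = 4785/59, Q* = 8855/59.
With the rebate, buyers effectively pay Pb = Ps − 2, where Ps is the price sellers receive.
Demand in terms of Ps becomes Qd = 880 − 9(Ps − 2) = 898 - 9Ps. Setting this equal to supply: 898 - 9Ps = -77 + 2.8Ps, so Ps = 4875/59.
Buyers pay Pb = 4875/59 − 2 = 4757/59; Q' = -77 + 2.8·(4875/59) = 9107/59.
Buyers' price falls by P* − Pb = 4785/59 − 4757/59 = 28/59; sellers' price rises by Ps − P* = 4875/59 − 4785/59 = 90/59.
So producers capture (90/59)/2 = 45/59 of each unit of subsidy.

Producer share = 45/59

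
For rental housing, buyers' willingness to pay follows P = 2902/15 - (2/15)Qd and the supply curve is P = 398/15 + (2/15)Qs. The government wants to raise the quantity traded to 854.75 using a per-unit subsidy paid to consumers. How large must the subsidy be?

Required subsidy s = 61 per unit

At Q = 854.75, from the demand curve buyers pay Pb = 2902/15 − (2/15)·854.75 = 79.5; from the supply curve sellers need Ps = 398/15 + (2/15)·854.75 = 140.5.
The subsidy must fill the gap: s = Ps − Pb = 140.5 − 79.5 = 61.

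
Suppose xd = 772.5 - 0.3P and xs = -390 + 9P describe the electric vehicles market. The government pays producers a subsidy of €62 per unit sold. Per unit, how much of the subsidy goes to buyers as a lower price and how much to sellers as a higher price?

Pre-subsidy: 772.5 - 0.3P = -390 + 9P gives P* = 125, x* = 735.
With the subsidy, sellers receive Ps = Pb + 62 for each unit, where Pb is the price buyers pay.
Supply in terms of Pb becomes xs = -390 + 9(Pb + 62) = 168 + 9Pb. Setting this equal to demand: 772.5 - 0.3Pb = 168 + 9Pb, so Pb = 65.
Sellers receive Ps = 65 + 62 = 127; x' = 772.5 − 0.3·65 = 753.
Buyers' price falls by P* − Pb = 125 − 65 = 60; sellers' price rises by Ps − P* = 127 − 125 = 2.

Buyers gain €60 per unit; sellers gain €2 per unit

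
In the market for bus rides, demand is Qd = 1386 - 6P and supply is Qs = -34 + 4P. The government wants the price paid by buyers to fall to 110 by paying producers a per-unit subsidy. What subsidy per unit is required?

At a buyer price of 110, quantity demanded is 1386 − 6·110 = 726.
Sellers supply 726 only when they receive Ps with -34 + 4·Ps = 726, i.e. Ps = 190.
s = Ps − Pb = 190 − 110 = 80.

Required subsidy s = 80 per unit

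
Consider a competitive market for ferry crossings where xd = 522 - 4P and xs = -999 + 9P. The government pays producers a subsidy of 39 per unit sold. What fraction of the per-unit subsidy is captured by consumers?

Consumer share = 9/13

Pre-subsidy: 522 - 4P = -999 + 9P gives P* = 117, x* = 54.
With the subsidy, sellers receive Ps = Pb + 39 for each unit, where Pb is the price buyers pay.
Supply in terms of Pb becomes xs = -999 + 9(Pb + 39) = -648 + 9Pb. Setting this equal to demand: 522 - 4Pb = -648 + 9Pb, so Pb = 90.
Sellers receive Ps = 90 + 39 = 129; x' = 522 − 4·90 = 162.
Buyers' price falls by P* − Pb = 117 − 90 = 27; sellers' price rises by Ps − P* = 129 − 117 = 12.
So consumers capture 27/39 = 9/13 of each unit of subsidy.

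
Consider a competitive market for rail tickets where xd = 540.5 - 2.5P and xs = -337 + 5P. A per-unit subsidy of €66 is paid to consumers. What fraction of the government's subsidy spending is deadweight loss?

Pre-subsidy: 540.5 - 2.5P = -337 + 5P gives P* = 117, x* = 248.
With the rebate, buyers effectively pay Pb = Ps − 66, where Ps is the price sellers receive.
Demand in terms of Ps becomes xd = 540.5 − 2.5(Ps − 66) = 705.5 - 2.5Ps. Setting this equal to supply: 705.5 - 2.5Ps = -337 + 5Ps, so Ps = 139.
Buyers pay Pb = 139 − 66 = 73; x' = -337 + 5·139 = 358.
ΔCS = ½(248 + 358)(117 − 73) = 13332; ΔPS = ½(248 + 358)(139 − 117) = 6666.
Government spending = 66 × 358 = 23628.
DWL = ½ × 66 × (358 − 248) = 3630; fraction = 3630 / 23628 = 55/358.

DWL / government spending = 55/358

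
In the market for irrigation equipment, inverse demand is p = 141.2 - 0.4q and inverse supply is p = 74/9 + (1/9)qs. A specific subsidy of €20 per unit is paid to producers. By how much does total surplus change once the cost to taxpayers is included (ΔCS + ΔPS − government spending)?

Net change in total surplus = -9000/23

Pre-subsidy: 141.2 - 0.4q = 74/9 + (1/9)q gives q* = 5984/23 and p* = 854/23.
With the subsidy, sellers receive ps = pb + 20 for each unit, where pb is the price buyers pay.
On the curves, pb = 141.2 - 0.4q and ps = 74/9 + (1/9)q; the wedge ps − pb = 20 gives 74/9 + (1/9)q − (141.2 - 0.4q) = 20, so q' = 6884/23.
Then pb = 141.2 − 0.4·(6884/23) = 494/23 and ps = 74/9 + (1/9)·(6884/23) = 954/23.
ΔCS = ½(5984/23 + 6884/23)(854/23 − 494/23) = 2316240/529; ΔPS = ½(5984/23 + 6884/23)(954/23 − 854/23) = 643400/529.
Government spending = 20 × 6884/23 = 137680/23.
Net change = 2316240/529 + 643400/529 − 137680/23 = -9000/23. The loss equals the DWL triangle ½·20·900/23.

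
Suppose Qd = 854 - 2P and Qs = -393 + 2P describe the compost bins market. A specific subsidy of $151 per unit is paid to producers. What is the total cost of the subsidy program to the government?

Pre-subsidy: 854 - 2P = -393 + 2P gives P* = 311.75, Q* = 230.5.
With the subsidy, sellers receive Ps = Pb + 151 for each unit, where Pb is the price buyers pay.
Supply in terms of Pb becomes Qs = -393 + 2(Pb + 151) = -91 + 2Pb. Setting this equal to demand: 854 - 2Pb = -91 + 2Pb, so Pb = 236.25.
Sellers receive Ps = 236.25 + 151 = 387.25; Q' = 854 − 2·236.25 = 381.5.
Government outlay = subsidy × quantity = 151 × 381.5 = 57606.5.

Government cost = $57606.5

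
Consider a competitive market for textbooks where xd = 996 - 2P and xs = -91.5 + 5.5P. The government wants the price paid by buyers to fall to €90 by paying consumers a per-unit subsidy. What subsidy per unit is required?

At a buyer price of 90, quantity demanded is 996 − 2·90 = 816.
Sellers supply 816 only when they receive Ps with -91.5 + 5.5·Ps = 816, i.e. Ps = 165.
s = Ps − Pb = 165 − 90 = 75.

Required subsidy s = €75 per unit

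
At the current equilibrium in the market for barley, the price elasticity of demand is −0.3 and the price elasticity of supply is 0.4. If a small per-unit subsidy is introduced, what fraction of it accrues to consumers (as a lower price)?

For a small subsidy around the equilibrium, the benefit split depends on the relative slopes, which at a point are proportional to the elasticities.
Buyer share = εs/(εs + |εd|) = 0.4/(0.4 + 0.3) = 4/7; seller share = |εd|/(εs + |εd|) = 3/7.

Consumer share = 4/7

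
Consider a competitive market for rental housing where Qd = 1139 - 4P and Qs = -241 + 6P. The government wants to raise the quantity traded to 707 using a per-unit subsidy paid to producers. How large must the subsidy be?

At Q = 707, invert demand for the buyer price: Pb = (1139 − 707)/4 = 108; invert supply for the seller price: Ps = (707 − (-241))/6 = 158.
The subsidy must fill the gap: s = Ps − Pb = 158 − 108 = 50.

Required subsidy s = 50 per unit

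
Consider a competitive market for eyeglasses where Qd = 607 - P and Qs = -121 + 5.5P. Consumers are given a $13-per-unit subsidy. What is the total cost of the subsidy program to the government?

Government cost = $6578

Pre-subsidy: 607 - P = -121 + 5.5P gives P* = 112, Q* = 495.
With the rebate, buyers effectively pay Pb = Ps − 13, where Ps is the price sellers receive.
Demand in terms of Ps becomes Qd = 607 − 1(Ps − 13) = 620 - Ps. Setting this equal to supply: 620 - Ps = -121 + 5.5Ps, so Ps = 114.
Buyers pay Pb = 114 − 13 = 101; Q' = -121 + 5.5·114 = 506.
Government outlay = subsidy × quantity = 13 × 506 = 6578.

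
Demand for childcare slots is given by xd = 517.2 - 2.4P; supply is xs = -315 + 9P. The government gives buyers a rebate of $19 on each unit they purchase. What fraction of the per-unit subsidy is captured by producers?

Producer share = 4/19

Pre-subsidy: 517.2 - 2.4P = -315 + 9P gives P* = 73, x* = 342.
With the rebate, buyers effectively pay Pb = Ps − 19, where Ps is the price sellers receive.
Demand in terms of Ps becomes xd = 517.2 − 2.4(Ps − 19) = 562.8 - 2.4Ps. Setting this equal to supply: 562.8 - 2.4Ps = -315 + 9Ps, so Ps = 77.
Buyers pay Pb = 77 − 19 = 58; x' = -315 + 9·77 = 378.
Buyers' price falls by P* − Pb = 73 − 58 = 15; sellers' price rises by Ps − P* = 77 − 73 = 4.
So producers capture 4/19 = 4/19 of each unit of subsidy.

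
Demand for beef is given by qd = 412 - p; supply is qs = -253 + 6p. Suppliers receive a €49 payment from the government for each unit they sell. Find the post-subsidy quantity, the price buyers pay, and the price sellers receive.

q' = 359; buyers pay €53; sellers receive €102

Pre-subsidy: 412 - p = -253 + 6p gives p* = 95, q* = 317.
With the subsidy, sellers receive ps = pb + 49 for each unit, where pb is the price buyers pay.
Supply in terms of pb becomes qs = -253 + 6(pb + 49) = 41 + 6pb. Setting this equal to demand: 412 - pb = 41 + 6pb, so pb = 53.
Sellers receive ps = 53 + 49 = 102; q' = 412 − 1·53 = 359.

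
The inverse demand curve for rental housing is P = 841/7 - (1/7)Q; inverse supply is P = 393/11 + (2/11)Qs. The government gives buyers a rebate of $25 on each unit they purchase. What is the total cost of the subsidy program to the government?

Pre-subsidy: 841/7 - (1/7)Q = 393/11 + (2/11)Q gives Q* = 260 and P* = 83.
With the rebate, buyers effectively pay Pb = Ps − 25, where Ps is the price sellers receive.
On the curves, Pb = 841/7 - (1/7)Q and Ps = 393/11 + (2/11)Q; the wedge Ps − Pb = 25 gives 393/11 + (2/11)Q − (841/7 - (1/7)Q) = 25, so Q' = 337.
Then Pb = 841/7 − (1/7)·337 = 72 and Ps = 393/11 + (2/11)·337 = 97.
Government outlay = subsidy × quantity = 25 × 337 = 8425.

Government cost = $8425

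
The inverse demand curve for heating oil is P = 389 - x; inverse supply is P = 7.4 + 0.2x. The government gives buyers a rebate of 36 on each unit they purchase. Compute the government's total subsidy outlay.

Pre-subsidy: 389 - x = 7.4 + 0.2x gives x* = 318 and P* = 71.
With the rebate, buyers effectively pay Pb = Ps − 36, where Ps is the price sellers receive.
On the curves, Pb = 389 - x and Ps = 7.4 + 0.2x; the wedge Ps − Pb = 36 gives 7.4 + 0.2x − (389 - x) = 36, so x' = 348.
Then Pb = 389 − 1·348 = 41 and Ps = 7.4 + 0.2·348 = 77.
Government outlay = subsidy × quantity = 36 × 348 = 12528.

Government cost = 12528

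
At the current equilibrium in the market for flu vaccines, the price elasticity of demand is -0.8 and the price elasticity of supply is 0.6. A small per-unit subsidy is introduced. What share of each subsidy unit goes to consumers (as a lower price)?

Consumer share = 3/7

For a small subsidy around the equilibrium, the benefit split depends on the relative slopes, which at a point are proportional to the elasticities.
Buyer share = εs/(εs + |εd|) = 0.6/(0.6 + 0.8) = 3/7; seller share = |εd|/(εs + |εd|) = 4/7.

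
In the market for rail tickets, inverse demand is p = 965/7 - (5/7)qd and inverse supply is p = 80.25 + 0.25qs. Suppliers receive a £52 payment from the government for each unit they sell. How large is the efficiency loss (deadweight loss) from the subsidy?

Deadweight loss = 37856/27

Pre-subsidy: 965/7 - (5/7)q = 80.25 + 0.25q gives q* = 1613/27 and p* = 2570/27.
With the subsidy, sellers receive ps = pb + 52 for each unit, where pb is the price buyers pay.
On the curves, pb = 965/7 - (5/7)q and ps = 80.25 + 0.25q; the wedge ps − pb = 52 gives 80.25 + 0.25q − (965/7 - (5/7)q) = 52, so q' = 341/3.
Then pb = 965/7 − (5/7)·(341/3) = 170/3 and ps = 80.25 + 0.25·(341/3) = 326/3.
The subsidy expands output by 341/3 − 1613/27 = 1456/27 past the efficient level; on those units the gap between marginal cost and willingness to pay runs from 0 up to 52.
DWL = ½ × 52 × 1456/27 = 37856/27.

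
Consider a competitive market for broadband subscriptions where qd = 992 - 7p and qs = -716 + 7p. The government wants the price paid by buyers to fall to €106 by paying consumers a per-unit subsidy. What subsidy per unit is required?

At a buyer price of 106, quantity demanded is 992 − 7·106 = 250.
Sellers supply 250 only when they receive ps with -716 + 7·ps = 250, i.e. ps = 138.
s = ps − pb = 138 − 106 = 32.

Required subsidy s = €32 per unit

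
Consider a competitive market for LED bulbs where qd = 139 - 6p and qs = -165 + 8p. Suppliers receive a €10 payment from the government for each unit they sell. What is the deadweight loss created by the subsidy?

Pre-subsidy: 139 - 6p = -165 + 8p gives p* = 152/7, q* = 61/7.
With the subsidy, sellers receive ps = pb + 10 for each unit, where pb is the price buyers pay.
Supply in terms of pb becomes qs = -165 + 8(pb + 10) = -85 + 8pb. Setting this equal to demand: 139 - 6pb = -85 + 8pb, so pb = 16.
Sellers receive ps = 16 + 10 = 26; q' = 139 − 6·16 = 43.
The subsidy expands output by 43 − 61/7 = 240/7 past the efficient level; on those units the gap between marginal cost and willingness to pay runs from 0 up to 10.
DWL = ½ × 10 × 240/7 = 1200/7.

Deadweight loss = 1200/7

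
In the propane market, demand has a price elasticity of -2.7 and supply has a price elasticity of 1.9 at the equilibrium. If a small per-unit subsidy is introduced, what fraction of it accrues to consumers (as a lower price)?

For a small subsidy around the equilibrium, the benefit split depends on the relative slopes, which at a point are proportional to the elasticities.
Buyer share = εs/(εs + |εd|) = 1.9/(1.9 + 2.7) = 19/46; seller share = |εd|/(εs + |εd|) = 27/46.

Consumer share = 19/46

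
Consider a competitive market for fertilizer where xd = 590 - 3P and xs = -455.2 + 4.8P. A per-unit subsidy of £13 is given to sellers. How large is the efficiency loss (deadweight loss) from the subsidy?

Pre-subsidy: 590 - 3P = -455.2 + 4.8P gives P* = 134, x* = 188.
With the subsidy, sellers receive Ps = Pb + 13 for each unit, where Pb is the price buyers pay.
Supply in terms of Pb becomes xs = -455.2 + 4.8(Pb + 13) = -392.8 + 4.8Pb. Setting this equal to demand: 590 - 3Pb = -392.8 + 4.8Pb, so Pb = 126.
Sellers receive Ps = 126 + 13 = 139; x' = 590 − 3·126 = 212.
The subsidy expands output by 212 − 188 = 24 past the efficient level; on those units the gap between marginal cost and willingness to pay runs from 0 up to 13.
DWL = ½ × 13 × 24 = 156.

Deadweight loss = £156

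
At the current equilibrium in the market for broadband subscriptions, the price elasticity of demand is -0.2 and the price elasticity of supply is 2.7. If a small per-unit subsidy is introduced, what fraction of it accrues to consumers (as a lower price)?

Consumer share = 27/29

For a small subsidy around the equilibrium, the benefit split depends on the relative slopes, which at a point are proportional to the elasticities.
Buyer share = εs/(εs + |εd|) = 2.7/(2.7 + 0.2) = 27/29; seller share = |εd|/(εs + |εd|) = 2/29.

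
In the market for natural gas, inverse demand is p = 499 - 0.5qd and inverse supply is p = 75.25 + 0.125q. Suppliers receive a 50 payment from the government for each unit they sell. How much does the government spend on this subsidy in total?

Pre-subsidy: 499 - 0.5q = 75.25 + 0.125q gives q* = 678 and p* = 160.
With the subsidy, sellers receive ps = pb + 50 for each unit, where pb is the price buyers pay.
On the curves, pb = 499 - 0.5q and ps = 75.25 + 0.125q; the wedge ps − pb = 50 gives 75.25 + 0.125q − (499 - 0.5q) = 50, so q' = 758.
Then pb = 499 − 0.5·758 = 120 and ps = 75.25 + 0.125·758 = 170.
Government outlay = subsidy × quantity = 50 × 758 = 37900.

Government cost = 37900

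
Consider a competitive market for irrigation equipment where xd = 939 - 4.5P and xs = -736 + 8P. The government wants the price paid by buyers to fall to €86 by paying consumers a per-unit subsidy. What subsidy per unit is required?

Required subsidy s = €75 per unit

At a buyer price of 86, quantity demanded is 939 − 4.5·86 = 552.
Sellers supply 552 only when they receive Ps with -736 + 8·Ps = 552, i.e. Ps = 161.
s = Ps − Pb = 161 − 86 = 75.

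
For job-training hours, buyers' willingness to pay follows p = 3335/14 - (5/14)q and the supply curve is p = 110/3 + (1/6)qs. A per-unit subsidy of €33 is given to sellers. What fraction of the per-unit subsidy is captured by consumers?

Pre-subsidy: 3335/14 - (5/14)q = 110/3 + (1/6)q gives q* = 8465/22 and p* = 4435/44.
With the subsidy, sellers receive ps = pb + 33 for each unit, where pb is the price buyers pay.
On the curves, pb = 3335/14 - (5/14)q and ps = 110/3 + (1/6)q; the wedge ps − pb = 33 gives 110/3 + (1/6)q − (3335/14 - (5/14)q) = 33, so q' = 9851/22.
Then pb = 3335/14 − (5/14)·(9851/22) = 3445/44 and ps = 110/3 + (1/6)·(9851/22) = 4897/44.
Buyers' price falls by p* − pb = 4435/44 − 3445/44 = 22.5; sellers' price rises by ps − p* = 4897/44 − 4435/44 = 10.5.
So consumers capture 22.5/33 = 15/22 of each unit of subsidy.

Consumer share = 15/22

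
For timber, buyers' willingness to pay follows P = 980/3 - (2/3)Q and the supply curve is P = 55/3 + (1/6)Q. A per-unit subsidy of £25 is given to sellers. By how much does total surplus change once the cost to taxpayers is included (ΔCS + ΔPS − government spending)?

Net change in total surplus = -£375

Pre-subsidy: 980/3 - (2/3)Q = 55/3 + (1/6)Q gives Q* = 370 and P* = 80.
With the subsidy, sellers receive Ps = Pb + 25 for each unit, where Pb is the price buyers pay.
On the curves, Pb = 980/3 - (2/3)Q and Ps = 55/3 + (1/6)Q; the wedge Ps − Pb = 25 gives 55/3 + (1/6)Q − (980/3 - (2/3)Q) = 25, so Q' = 400.
Then Pb = 980/3 − (2/3)·400 = 60 and Ps = 55/3 + (1/6)·400 = 85.
ΔCS = ½(370 + 400)(80 − 60) = 7700; ΔPS = ½(370 + 400)(85 − 80) = 1925.
Government spending = 25 × 400 = 10000.
Net change = 7700 + 1925 − 10000 = -375. The loss equals the DWL triangle ½·25·30.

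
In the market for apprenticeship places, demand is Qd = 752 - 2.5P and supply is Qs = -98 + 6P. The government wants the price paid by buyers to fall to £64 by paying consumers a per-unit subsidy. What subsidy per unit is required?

Required subsidy s = £51 per unit

At a buyer price of 64, quantity demanded is 752 − 2.5·64 = 592.
Sellers supply 592 only when they receive Ps with -98 + 6·Ps = 592, i.e. Ps = 115.
s = Ps − Pb = 115 − 64 = 51.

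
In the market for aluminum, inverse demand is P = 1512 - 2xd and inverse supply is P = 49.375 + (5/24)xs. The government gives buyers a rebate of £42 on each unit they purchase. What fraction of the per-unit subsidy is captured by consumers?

Pre-subsidy: 1512 - 2x = 49.375 + (5/24)x gives x* = 35103/53 and P* = 9930/53.
With the rebate, buyers effectively pay Pb = Ps − 42, where Ps is the price sellers receive.
On the curves, Pb = 1512 - 2x and Ps = 49.375 + (5/24)x; the wedge Ps − Pb = 42 gives 49.375 + (5/24)x − (1512 - 2x) = 42, so x' = 36111/53.
Then Pb = 1512 − 2·(36111/53) = 7914/53 and Ps = 49.375 + (5/24)·(36111/53) = 10140/53.
Buyers' price falls by P* − Pb = 9930/53 − 7914/53 = 2016/53; sellers' price rises by Ps − P* = 10140/53 − 9930/53 = 210/53.
So consumers capture (2016/53)/42 = 48/53 of each unit of subsidy.

Consumer share = 48/53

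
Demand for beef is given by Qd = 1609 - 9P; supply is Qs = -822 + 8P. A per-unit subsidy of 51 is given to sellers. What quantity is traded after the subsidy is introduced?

Q' = 538

Pre-subsidy: 1609 - 9P = -822 + 8P gives P* = 143, Q* = 322.
With the subsidy, sellers receive Ps = Pb + 51 for each unit, where Pb is the price buyers pay.
Supply in terms of Pb becomes Qs = -822 + 8(Pb + 51) = -414 + 8Pb. Setting this equal to demand: 1609 - 9Pb = -414 + 8Pb, so Pb = 119.
Sellers receive Ps = 119 + 51 = 170; Q' = 1609 − 9·119 = 538.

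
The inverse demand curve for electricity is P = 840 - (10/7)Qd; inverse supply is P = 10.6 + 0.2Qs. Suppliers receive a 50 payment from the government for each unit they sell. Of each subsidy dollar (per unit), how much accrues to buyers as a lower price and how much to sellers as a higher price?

Pre-subsidy: 840 - (10/7)Q = 10.6 + 0.2Q gives Q* = 29029/57 and P* = 6410/57.
With the subsidy, sellers receive Ps = Pb + 50 for each unit, where Pb is the price buyers pay.
On the curves, Pb = 840 - (10/7)Q and Ps = 10.6 + 0.2Q; the wedge Ps − Pb = 50 gives 10.6 + 0.2Q − (840 - (10/7)Q) = 50, so Q' = 30779/57.
Then Pb = 840 − (10/7)·(30779/57) = 3910/57 and Ps = 10.6 + 0.2·(30779/57) = 6760/57.
Buyers' price falls by P* − Pb = 6410/57 − 3910/57 = 2500/57; sellers' price rises by Ps − P* = 6760/57 − 6410/57 = 350/57.

Buyers gain 2500/57 per unit; sellers gain 350/57 per unit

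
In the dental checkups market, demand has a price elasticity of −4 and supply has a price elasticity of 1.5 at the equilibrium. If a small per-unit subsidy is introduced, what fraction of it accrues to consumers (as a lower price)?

Consumer share = 3/11

For a small subsidy around the equilibrium, the benefit split depends on the relative slopes, which at a point are proportional to the elasticities.
Buyer share = εs/(εs + |εd|) = 1.5/(1.5 + 4) = 3/11; seller share = |εd|/(εs + |εd|) = 8/11.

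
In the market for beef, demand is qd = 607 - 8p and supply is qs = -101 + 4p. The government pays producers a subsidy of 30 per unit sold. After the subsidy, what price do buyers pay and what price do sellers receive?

Pre-subsidy: 607 - 8p = -101 + 4p gives p* = 59, q* = 135.
With the subsidy, sellers receive ps = pb + 30 for each unit, where pb is the price buyers pay.
Supply in terms of pb becomes qs = -101 + 4(pb + 30) = 19 + 4pb. Setting this equal to demand: 607 - 8pb = 19 + 4pb, so pb = 49.
Sellers receive ps = 49 + 30 = 79; q' = 607 − 8·49 = 215.

Buyers pay 49; sellers receive 79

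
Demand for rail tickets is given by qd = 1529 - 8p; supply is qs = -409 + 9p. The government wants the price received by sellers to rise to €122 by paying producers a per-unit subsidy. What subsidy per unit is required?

At a seller price of 122, quantity supplied is -409 + 9·122 = 689.
Buyers absorb 689 only when they pay pb with 1529 − 8·pb = 689, i.e. pb = 105.
s = ps − pb = 122 − 105 = 17.

Required subsidy s = €17 per unit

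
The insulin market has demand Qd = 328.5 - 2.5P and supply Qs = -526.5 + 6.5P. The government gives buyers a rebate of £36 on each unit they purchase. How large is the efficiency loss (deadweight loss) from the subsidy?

Deadweight loss = £1170

Pre-subsidy: 328.5 - 2.5P = -526.5 + 6.5P gives P* = 95, Q* = 91.
With the rebate, buyers effectively pay Pb = Ps − 36, where Ps is the price sellers receive.
Demand in terms of Ps becomes Qd = 328.5 − 2.5(Ps − 36) = 418.5 - 2.5Ps. Setting this equal to supply: 418.5 - 2.5Ps = -526.5 + 6.5Ps, so Ps = 105.
Buyers pay Pb = 105 − 36 = 69; Q' = -526.5 + 6.5·105 = 156.
The subsidy expands output by 156 − 91 = 65 past the efficient level; on those units the gap between marginal cost and willingness to pay runs from 0 up to 36.
DWL = ½ × 36 × 65 = 1170.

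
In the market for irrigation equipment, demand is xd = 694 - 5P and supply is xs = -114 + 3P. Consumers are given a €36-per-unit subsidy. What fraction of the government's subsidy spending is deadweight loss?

DWL / government spending = 5/38

Pre-subsidy: 694 - 5P = -114 + 3P gives P* = 101, x* = 189.
With the rebate, buyers effectively pay Pb = Ps − 36, where Ps is the price sellers receive.
Demand in terms of Ps becomes xd = 694 − 5(Ps − 36) = 874 - 5Ps. Setting this equal to supply: 874 - 5Ps = -114 + 3Ps, so Ps = 123.5.
Buyers pay Pb = 123.5 − 36 = 87.5; x' = -114 + 3·123.5 = 256.5.
ΔCS = ½(189 + 256.5)(101 − 87.5) = 3007.125; ΔPS = ½(189 + 256.5)(123.5 − 101) = 5011.875.
Government spending = 36 × 256.5 = 9234.
DWL = ½ × 36 × (256.5 − 189) = 1215; fraction = 1215 / 9234 = 5/38.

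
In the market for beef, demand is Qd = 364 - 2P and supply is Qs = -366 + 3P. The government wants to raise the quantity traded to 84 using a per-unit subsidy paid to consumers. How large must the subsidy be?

Required subsidy s = 10 per unit

At Q = 84, invert demand for the buyer price: Pb = (364 − 84)/2 = 140; invert supply for the seller price: Ps = (84 − (-366))/3 = 150.
The subsidy must fill the gap: s = Ps − Pb = 150 − 140 = 10.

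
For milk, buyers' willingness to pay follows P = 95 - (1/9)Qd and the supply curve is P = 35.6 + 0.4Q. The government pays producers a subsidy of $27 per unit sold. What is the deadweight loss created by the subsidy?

Pre-subsidy: 95 - (1/9)Q = 35.6 + 0.4Q gives Q* = 2673/23 and P* = 1888/23.
With the subsidy, sellers receive Ps = Pb + 27 for each unit, where Pb is the price buyers pay.
On the curves, Pb = 95 - (1/9)Q and Ps = 35.6 + 0.4Q; the wedge Ps − Pb = 27 gives 35.6 + 0.4Q − (95 - (1/9)Q) = 27, so Q' = 3888/23.
Then Pb = 95 − (1/9)·(3888/23) = 1753/23 and Ps = 35.6 + 0.4·(3888/23) = 2374/23.
The subsidy expands output by 3888/23 − 2673/23 = 1215/23 past the efficient level; on those units the gap between marginal cost and willingness to pay runs from 0 up to 27.
DWL = ½ × 27 × 1215/23 = 32805/46.

Deadweight loss = 32805/46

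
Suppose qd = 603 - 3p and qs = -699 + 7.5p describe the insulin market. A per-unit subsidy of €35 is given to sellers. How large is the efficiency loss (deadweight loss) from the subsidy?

Deadweight loss = €1312.5

Pre-subsidy: 603 - 3p = -699 + 7.5p gives p* = 124, q* = 231.
With the subsidy, sellers receive ps = pb + 35 for each unit, where pb is the price buyers pay.
Supply in terms of pb becomes qs = -699 + 7.5(pb + 35) = -436.5 + 7.5pb. Setting this equal to demand: 603 - 3pb = -436.5 + 7.5pb, so pb = 99.
Sellers receive ps = 99 + 35 = 134; q' = 603 − 3·99 = 306.
The subsidy expands output by 306 − 231 = 75 past the efficient level; on those units the gap between marginal cost and willingness to pay runs from 0 up to 35.
DWL = ½ × 35 × 75 = 1312.5.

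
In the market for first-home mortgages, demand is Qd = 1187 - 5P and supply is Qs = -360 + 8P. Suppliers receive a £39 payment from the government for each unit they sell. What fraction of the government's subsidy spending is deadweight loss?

Pre-subsidy: 1187 - 5P = -360 + 8P gives P* = 119, Q* = 592.
With the subsidy, sellers receive Ps = Pb + 39 for each unit, where Pb is the price buyers pay.
Supply in terms of Pb becomes Qs = -360 + 8(Pb + 39) = -48 + 8Pb. Setting this equal to demand: 1187 - 5Pb = -48 + 8Pb, so Pb = 95.
Sellers receive Ps = 95 + 39 = 134; Q' = 1187 − 5·95 = 712.
ΔCS = ½(592 + 712)(119 − 95) = 15648; ΔPS = ½(592 + 712)(134 − 119) = 9780.
Government spending = 39 × 712 = 27768.
DWL = ½ × 39 × (712 − 592) = 2340; fraction = 2340 / 27768 = 15/178.

DWL / government spending = 15/178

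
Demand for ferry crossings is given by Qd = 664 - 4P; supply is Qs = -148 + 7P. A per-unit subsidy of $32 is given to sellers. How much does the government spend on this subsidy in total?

Government cost = 158464/11

Pre-subsidy: 664 - 4P = -148 + 7P gives P* = 812/11, Q* = 4056/11.
With the subsidy, sellers receive Ps = Pb + 32 for each unit, where Pb is the price buyers pay.
Supply in terms of Pb becomes Qs = -148 + 7(Pb + 32) = 76 + 7Pb. Setting this equal to demand: 664 - 4Pb = 76 + 7Pb, so Pb = 588/11.
Sellers receive Ps = 588/11 + 32 = 940/11; Q' = 664 − 4·(588/11) = 4952/11.
Government outlay = subsidy × quantity = 32 × 4952/11 = 158464/11.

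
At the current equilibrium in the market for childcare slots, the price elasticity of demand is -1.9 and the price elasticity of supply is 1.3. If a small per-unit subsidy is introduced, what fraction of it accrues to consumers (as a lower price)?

For a small subsidy around the equilibrium, the benefit split depends on the relative slopes, which at a point are proportional to the elasticities.
Buyer share = εs/(εs + |εd|) = 1.3/(1.3 + 1.9) = 0.40625; seller share = |εd|/(εs + |εd|) = 0.59375.

Consumer share = 0.40625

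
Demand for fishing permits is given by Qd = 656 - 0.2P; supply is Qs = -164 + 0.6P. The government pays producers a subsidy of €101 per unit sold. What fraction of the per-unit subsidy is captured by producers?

Producer share = 0.25

Pre-subsidy: 656 - 0.2P = -164 + 0.6P gives P* = 1025, Q* = 451.
With the subsidy, sellers receive Ps = Pb + 101 for each unit, where Pb is the price buyers pay.
Supply in terms of Pb becomes Qs = -164 + 0.6(Pb + 101) = -103.4 + 0.6Pb. Setting this equal to demand: 656 - 0.2Pb = -103.4 + 0.6Pb, so Pb = 949.25.
Sellers receive Ps = 949.25 + 101 = 1050.25; Q' = 656 − 0.2·949.25 = 466.15.
Buyers' price falls by P* − Pb = 1025 − 949.25 = 75.75; sellers' price rises by Ps − P* = 1050.25 − 1025 = 25.25.
So producers capture 25.25/101 = 0.25 of each unit of subsidy.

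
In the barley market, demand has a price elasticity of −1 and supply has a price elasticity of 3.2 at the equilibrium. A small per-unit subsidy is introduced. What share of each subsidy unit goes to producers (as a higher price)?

Producer share = 5/21

For a small subsidy around the equilibrium, the benefit split depends on the relative slopes, which at a point are proportional to the elasticities.
Buyer share = εs/(εs + |εd|) = 3.2/(3.2 + 1) = 16/21; seller share = |εd|/(εs + |εd|) = 5/21.
So producers capture 5/21 of the subsidy.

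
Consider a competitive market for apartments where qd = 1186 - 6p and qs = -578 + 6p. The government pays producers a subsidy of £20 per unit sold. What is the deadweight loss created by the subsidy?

Pre-subsidy: 1186 - 6p = -578 + 6p gives p* = 147, q* = 304.
With the subsidy, sellers receive ps = pb + 20 for each unit, where pb is the price buyers pay.
Supply in terms of pb becomes qs = -578 + 6(pb + 20) = -458 + 6pb. Setting this equal to demand: 1186 - 6pb = -458 + 6pb, so pb = 137.
Sellers receive ps = 137 + 20 = 157; q' = 1186 − 6·137 = 364.
The subsidy expands output by 364 − 304 = 60 past the efficient level; on those units the gap between marginal cost and willingness to pay runs from 0 up to 20.
DWL = ½ × 20 × 60 = 600.

Deadweight loss = £600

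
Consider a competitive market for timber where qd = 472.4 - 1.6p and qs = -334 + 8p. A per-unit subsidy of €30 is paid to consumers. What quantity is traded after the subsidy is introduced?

Pre-subsidy: 472.4 - 1.6p = -334 + 8p gives p* = 84, q* = 338.
With the rebate, buyers effectively pay pb = ps − 30, where ps is the price sellers receive.
Demand in terms of ps becomes qd = 472.4 − 1.6(ps − 30) = 520.4 - 1.6ps. Setting this equal to supply: 520.4 - 1.6ps = -334 + 8ps, so ps = 89.
Buyers pay pb = 89 − 30 = 59; q' = -334 + 8·89 = 378.

q' = 378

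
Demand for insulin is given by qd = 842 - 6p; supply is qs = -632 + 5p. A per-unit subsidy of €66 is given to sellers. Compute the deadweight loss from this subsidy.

Deadweight loss = €5940

Pre-subsidy: 842 - 6p = -632 + 5p gives p* = 134, q* = 38.
With the subsidy, sellers receive ps = pb + 66 for each unit, where pb is the price buyers pay.
Supply in terms of pb becomes qs = -632 + 5(pb + 66) = -302 + 5pb. Setting this equal to demand: 842 - 6pb = -302 + 5pb, so pb = 104.
Sellers receive ps = 104 + 66 = 170; q' = 842 − 6·104 = 218.
The subsidy expands output by 218 − 38 = 180 past the efficient level; on those units the gap between marginal cost and willingness to pay runs from 0 up to 66.
DWL = ½ × 66 × 180 = 5940.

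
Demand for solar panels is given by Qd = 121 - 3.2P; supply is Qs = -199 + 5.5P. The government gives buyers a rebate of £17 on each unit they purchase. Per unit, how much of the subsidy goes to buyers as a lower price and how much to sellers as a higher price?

Buyers gain 935/87 per unit; sellers gain 544/87 per unit

Pre-subsidy: 121 - 3.2P = -199 + 5.5P gives P* = 3200/87, Q* = 287/87.
With the rebate, buyers effectively pay Pb = Ps − 17, where Ps is the price sellers receive.
Demand in terms of Ps becomes Qd = 121 − 3.2(Ps − 17) = 175.4 - 3.2Ps. Setting this equal to supply: 175.4 - 3.2Ps = -199 + 5.5Ps, so Ps = 1248/29.
Buyers pay Pb = 1248/29 − 17 = 755/29; Q' = -199 + 5.5·(1248/29) = 1093/29.
Buyers' price falls by P* − Pb = 3200/87 − 755/29 = 935/87; sellers' price rises by Ps − P* = 1248/29 − 3200/87 = 544/87.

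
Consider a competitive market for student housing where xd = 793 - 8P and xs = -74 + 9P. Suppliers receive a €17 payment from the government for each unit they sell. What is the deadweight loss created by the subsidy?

Deadweight loss = €612

Pre-subsidy: 793 - 8P = -74 + 9P gives P* = 51, x* = 385.
With the subsidy, sellers receive Ps = Pb + 17 for each unit, where Pb is the price buyers pay.
Supply in terms of Pb becomes xs = -74 + 9(Pb + 17) = 79 + 9Pb. Setting this equal to demand: 793 - 8Pb = 79 + 9Pb, so Pb = 42.
Sellers receive Ps = 42 + 17 = 59; x' = 793 − 8·42 = 457.
The subsidy expands output by 457 − 385 = 72 past the efficient level; on those units the gap between marginal cost and willingness to pay runs from 0 up to 17.
DWL = ½ × 17 × 72 = 612.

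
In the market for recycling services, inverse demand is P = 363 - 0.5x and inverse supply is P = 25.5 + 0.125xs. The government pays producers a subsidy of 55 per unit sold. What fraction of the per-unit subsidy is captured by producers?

Producer share = 0.2

Pre-subsidy: 363 - 0.5x = 25.5 + 0.125x gives x* = 540 and P* = 93.
With the subsidy, sellers receive Ps = Pb + 55 for each unit, where Pb is the price buyers pay.
On the curves, Pb = 363 - 0.5x and Ps = 25.5 + 0.125x; the wedge Ps − Pb = 55 gives 25.5 + 0.125x − (363 - 0.5x) = 55, so x' = 628.
Then Pb = 363 − 0.5·628 = 49 and Ps = 25.5 + 0.125·628 = 104.
Buyers' price falls by P* − Pb = 93 − 49 = 44; sellers' price rises by Ps − P* = 104 − 93 = 11.
So producers capture 11/55 = 0.2 of each unit of subsidy.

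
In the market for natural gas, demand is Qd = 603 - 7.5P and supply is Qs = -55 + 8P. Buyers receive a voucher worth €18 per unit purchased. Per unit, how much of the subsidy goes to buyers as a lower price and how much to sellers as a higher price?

Pre-subsidy: 603 - 7.5P = -55 + 8P gives P* = 1316/31, Q* = 8823/31.
With the rebate, buyers effectively pay Pb = Ps − 18, where Ps is the price sellers receive.
Demand in terms of Ps becomes Qd = 603 − 7.5(Ps − 18) = 738 - 7.5Ps. Setting this equal to supply: 738 - 7.5Ps = -55 + 8Ps, so Ps = 1586/31.
Buyers pay Pb = 1586/31 − 18 = 1028/31; Q' = -55 + 8·(1586/31) = 10983/31.
Buyers' price falls by P* − Pb = 1316/31 − 1028/31 = 288/31; sellers' price rises by Ps − P* = 1586/31 − 1316/31 = 270/31.

Buyers gain 288/31 per unit; sellers gain 270/31 per unit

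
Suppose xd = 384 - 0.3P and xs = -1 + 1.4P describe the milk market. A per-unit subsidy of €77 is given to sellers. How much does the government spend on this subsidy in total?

Government cost = 2193114/85

Pre-subsidy: 384 - 0.3P = -1 + 1.4P gives P* = 3850/17, x* = 5373/17.
With the subsidy, sellers receive Ps = Pb + 77 for each unit, where Pb is the price buyers pay.
Supply in terms of Pb becomes xs = -1 + 1.4(Pb + 77) = 106.8 + 1.4Pb. Setting this equal to demand: 384 - 0.3Pb = 106.8 + 1.4Pb, so Pb = 2772/17.
Sellers receive Ps = 2772/17 + 77 = 4081/17; x' = 384 − 0.3·(2772/17) = 28482/85.
Government outlay = subsidy × quantity = 77 × 28482/85 = 2193114/85.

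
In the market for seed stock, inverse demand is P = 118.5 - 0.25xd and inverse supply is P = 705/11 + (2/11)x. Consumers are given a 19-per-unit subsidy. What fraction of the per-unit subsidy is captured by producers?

Producer share = 8/19

Pre-subsidy: 118.5 - 0.25x = 705/11 + (2/11)x gives x* = 126 and P* = 87.
With the rebate, buyers effectively pay Pb = Ps − 19, where Ps is the price sellers receive.
On the curves, Pb = 118.5 - 0.25x and Ps = 705/11 + (2/11)x; the wedge Ps − Pb = 19 gives 705/11 + (2/11)x − (118.5 - 0.25x) = 19, so x' = 170.
Then Pb = 118.5 − 0.25·170 = 76 and Ps = 705/11 + (2/11)·170 = 95.
Buyers' price falls by P* − Pb = 87 − 76 = 11; sellers' price rises by Ps − P* = 95 − 87 = 8.
So producers capture 8/19 = 8/19 of each unit of subsidy.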